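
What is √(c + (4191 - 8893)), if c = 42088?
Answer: 3*√4154 ≈ 193.35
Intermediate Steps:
√(c + (4191 - 8893)) = √(42088 + (4191 - 8893)) = √(42088 - 4702) = √37386 = 3*√4154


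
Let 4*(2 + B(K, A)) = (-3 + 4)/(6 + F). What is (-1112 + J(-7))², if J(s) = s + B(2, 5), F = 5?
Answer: 2432758329/1936 ≈ 1.2566e+6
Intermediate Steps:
B(K, A) = -87/44 (B(K, A) = -2 + ((-3 + 4)/(6 + 5))/4 = -2 + (1/11)/4 = -2 + (1*(1/11))/4 = -2 + (¼)*(1/11) = -2 + 1/44 = -87/44)
J(s) = -87/44 + s (J(s) = s - 87/44 = -87/44 + s)
(-1112 + J(-7))² = (-1112 + (-87/44 - 7))² = (-1112 - 395/44)² = (-49323/44)² = 2432758329/1936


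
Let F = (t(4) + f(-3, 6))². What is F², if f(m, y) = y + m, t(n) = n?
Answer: 2401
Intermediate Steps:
f(m, y) = m + y
F = 49 (F = (4 + (-3 + 6))² = (4 + 3)² = 7² = 49)
F² = 49² = 2401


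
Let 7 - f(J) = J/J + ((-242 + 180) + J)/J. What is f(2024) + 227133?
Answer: 229863687/1012 ≈ 2.2714e+5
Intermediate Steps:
f(J) = 6 - (-62 + J)/J (f(J) = 7 - (J/J + ((-242 + 180) + J)/J) = 7 - (1 + (-62 + J)/J) = 7 + (-1 - (-62 + J)/J) = 6 - (-62 + J)/J)
f(2024) + 227133 = (5 + 62/2024) + 227133 = (5 + 62*(1/2024)) + 227133 = (5 + 31/1012) + 227133 = 5091/1012 + 227133 = 229863687/1012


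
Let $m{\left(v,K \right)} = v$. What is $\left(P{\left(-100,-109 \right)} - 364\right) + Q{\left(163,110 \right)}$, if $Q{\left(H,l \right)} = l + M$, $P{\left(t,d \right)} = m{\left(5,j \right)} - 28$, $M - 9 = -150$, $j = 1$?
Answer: $-418$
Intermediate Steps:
$M = -141$ ($M = 9 - 150 = -141$)
$P{\left(t,d \right)} = -23$ ($P{\left(t,d \right)} = 5 - 28 = -23$)
$Q{\left(H,l \right)} = -141 + l$ ($Q{\left(H,l \right)} = l - 141 = -141 + l$)
$\left(P{\left(-100,-109 \right)} - 364\right) + Q{\left(163,110 \right)} = \left(-23 - 364\right) + \left(-141 + 110\right) = \left(-23 - 364\right) - 31 = -387 - 31 = -418$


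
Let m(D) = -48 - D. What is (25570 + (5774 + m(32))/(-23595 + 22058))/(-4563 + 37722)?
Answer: 5613628/7280769 ≈ 0.77102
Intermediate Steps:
(25570 + (5774 + m(32))/(-23595 + 22058))/(-4563 + 37722) = (25570 + (5774 + (-48 - 1*32))/(-23595 + 22058))/(-4563 + 37722) = (25570 + (5774 + (-48 - 32))/(-1537))/33159 = (25570 + (5774 - 80)*(-1/1537))*(1/33159) = (25570 + 5694*(-1/1537))*(1/33159) = (25570 - 5694/1537)*(1/33159) = (39295396/1537)*(1/33159) = 5613628/7280769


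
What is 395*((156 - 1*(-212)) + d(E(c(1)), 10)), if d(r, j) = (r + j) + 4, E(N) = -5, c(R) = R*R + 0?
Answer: 148915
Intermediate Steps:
c(R) = R**2 (c(R) = R**2 + 0 = R**2)
d(r, j) = 4 + j + r (d(r, j) = (j + r) + 4 = 4 + j + r)
395*((156 - 1*(-212)) + d(E(c(1)), 10)) = 395*((156 - 1*(-212)) + (4 + 10 - 5)) = 395*((156 + 212) + 9) = 395*(368 + 9) = 395*377 = 148915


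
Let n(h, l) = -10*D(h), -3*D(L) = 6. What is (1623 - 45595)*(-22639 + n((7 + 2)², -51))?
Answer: 994602668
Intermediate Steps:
D(L) = -2 (D(L) = -⅓*6 = -2)
n(h, l) = 20 (n(h, l) = -10*(-2) = 20)
(1623 - 45595)*(-22639 + n((7 + 2)², -51)) = (1623 - 45595)*(-22639 + 20) = -43972*(-22619) = 994602668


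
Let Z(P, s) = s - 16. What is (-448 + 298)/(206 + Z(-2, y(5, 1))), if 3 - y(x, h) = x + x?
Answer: -50/61 ≈ -0.81967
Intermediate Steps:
y(x, h) = 3 - 2*x (y(x, h) = 3 - (x + x) = 3 - 2*x)
Z(P, s) = -16 + s
(-448 + 298)/(206 + Z(-2, y(5, 1))) = (-448 + 298)/(206 + (-16 + (3 - 2*5))) = -150/(206 + (-16 + (3 - 10))) = -150/(206 + (-16 - 7)) = -150/(206 - 23) = -150/183 = -150*1/183 = -50/61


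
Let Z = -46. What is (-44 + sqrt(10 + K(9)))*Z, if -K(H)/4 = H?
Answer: 2024 - 46*I*sqrt(26) ≈ 2024.0 - 234.55*I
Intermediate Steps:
K(H) = -4*H
(-44 + sqrt(10 + K(9)))*Z = (-44 + sqrt(10 - 4*9))*(-46) = (-44 + sqrt(10 - 36))*(-46) = (-44 + sqrt(-26))*(-46) = (-44 + I*sqrt(26))*(-46) = 2024 - 46*I*sqrt(26)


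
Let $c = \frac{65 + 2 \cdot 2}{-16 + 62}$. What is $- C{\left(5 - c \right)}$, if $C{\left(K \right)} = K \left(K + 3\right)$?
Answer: $- \frac{91}{4} \approx -22.75$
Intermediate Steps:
$c = \frac{3}{2}$ ($c = \frac{65 + 4}{46} = 69 \cdot \frac{1}{46} = \frac{3}{2} \approx 1.5$)
$C{\left(K \right)} = K \left(3 + K\right)$
$- C{\left(5 - c \right)} = - \left(5 - \frac{3}{2}\right) \left(3 + \left(5 - \frac{3}{2}\right)\right) = - \frac{7 \left(3 + \frac{7}{2}\right)}{2} = - \frac{7 \cdot 13}{2 \cdot 2} = \left(-1\right) \frac{91}{4} = - \frac{91}{4}$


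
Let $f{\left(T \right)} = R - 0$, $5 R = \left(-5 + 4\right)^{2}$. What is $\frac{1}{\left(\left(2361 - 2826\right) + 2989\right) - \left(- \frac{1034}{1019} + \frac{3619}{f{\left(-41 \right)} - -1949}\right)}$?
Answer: $\frac{902834}{2277992885} \approx 0.00039633$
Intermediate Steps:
$R = \frac{1}{5}$ ($R = \frac{\left(-5 + 4\right)^{2}}{5} = \frac{\left(-1\right)^{2}}{5} = \frac{1}{5} \cdot 1 = \frac{1}{5} \approx 0.2$)
$f{\left(T \right)} = \frac{1}{5}$ ($f{\left(T \right)} = \frac{1}{5} - 0 = \frac{1}{5} + 0 = \frac{1}{5}$)
$\frac{1}{\left(\left(2361 - 2826\right) + 2989\right) - \left(- \frac{1034}{1019} + \frac{3619}{f{\left(-41 \right)} - -1949}\right)} = \frac{1}{\left(\left(2361 - 2826\right) + 2989\right) - \left(- \frac{1034}{1019} + \frac{3619}{\frac{1}{5} - -1949}\right)} = \frac{1}{\left(-465 + 2989\right) - \left(- \frac{1034}{1019} + \frac{3619}{\frac{1}{5} + 1949}\right)} = \frac{1}{2524 + \left(- \frac{3619}{\frac{9746}{5}} + \frac{1034}{1019}\right)} = \frac{1}{2524 + \left(\left(-3619\right) \frac{5}{9746} + \frac{1034}{1019}\right)} = \frac{1}{2524 + \left(- \frac{1645}{886} + \frac{1034}{1019}\right)} = \frac{1}{2524 - \frac{760131}{902834}} = \frac{1}{\frac{2277992885}{902834}} = \frac{902834}{2277992885}$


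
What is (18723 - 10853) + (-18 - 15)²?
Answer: 8959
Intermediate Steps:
(18723 - 10853) + (-18 - 15)² = 7870 + (-33)² = 7870 + 1089 = 8959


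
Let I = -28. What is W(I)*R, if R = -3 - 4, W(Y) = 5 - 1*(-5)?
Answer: -70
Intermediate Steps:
W(Y) = 10 (W(Y) = 5 + 5 = 10)
R = -7
W(I)*R = 10*(-7) = -70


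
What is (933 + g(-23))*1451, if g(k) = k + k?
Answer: 1287037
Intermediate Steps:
g(k) = 2*k
(933 + g(-23))*1451 = (933 + 2*(-23))*1451 = (933 - 46)*1451 = 887*1451 = 1287037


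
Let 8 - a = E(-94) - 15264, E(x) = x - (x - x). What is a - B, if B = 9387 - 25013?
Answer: 30992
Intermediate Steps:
B = -15626
E(x) = x (E(x) = x - 1*0 = x + 0 = x)
a = 15366 (a = 8 - (-94 - 15264) = 8 - 1*(-15358) = 8 + 15358 = 15366)
a - B = 15366 - 1*(-15626) = 15366 + 15626 = 30992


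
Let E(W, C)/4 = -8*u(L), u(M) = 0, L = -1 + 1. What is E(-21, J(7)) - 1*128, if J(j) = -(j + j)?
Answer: -128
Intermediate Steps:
L = 0
J(j) = -2*j
E(W, C) = 0 (E(W, C) = 4*(-8*0) = 4*0 = 0)
E(-21, J(7)) - 1*128 = 0 - 1*128 = 0 - 128 = -128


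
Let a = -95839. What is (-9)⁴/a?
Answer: -6561/95839 ≈ -0.068459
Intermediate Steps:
(-9)⁴/a = (-9)⁴/(-95839) = 6561*(-1/95839) = -6561/95839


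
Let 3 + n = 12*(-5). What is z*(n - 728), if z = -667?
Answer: 527597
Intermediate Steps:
n = -63 (n = -3 + 12*(-5) = -3 - 60 = -63)
z*(n - 728) = -667*(-63 - 728) = -667*(-791) = 527597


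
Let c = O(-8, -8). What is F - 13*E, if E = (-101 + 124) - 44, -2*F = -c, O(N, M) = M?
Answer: 269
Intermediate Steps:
c = -8
F = -4 (F = -(-1)*(-8)/2 = -½*8 = -4)
E = -21 (E = 23 - 44 = -21)
F - 13*E = -4 - 13*(-21) = -4 + 273 = 269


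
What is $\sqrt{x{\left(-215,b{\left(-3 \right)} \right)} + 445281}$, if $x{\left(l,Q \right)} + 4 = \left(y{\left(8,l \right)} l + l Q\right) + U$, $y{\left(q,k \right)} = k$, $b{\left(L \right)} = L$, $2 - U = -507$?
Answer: $4 \sqrt{30791} \approx 701.89$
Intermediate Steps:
$U = 509$ ($U = 2 - -507 = 2 + 507 = 509$)
$x{\left(l,Q \right)} = 505 + l^{2} + Q l$ ($x{\left(l,Q \right)} = -4 + \left(\left(l l + l Q\right) + 509\right) = -4 + \left(\left(l^{2} + Q l\right) + 509\right) = -4 + \left(509 + l^{2} + Q l\right) = 505 + l^{2} + Q l$)
$\sqrt{x{\left(-215,b{\left(-3 \right)} \right)} + 445281} = \sqrt{\left(505 + \left(-215\right)^{2} - -645\right) + 445281} = \sqrt{\left(505 + 46225 + 645\right) + 445281} = \sqrt{47375 + 445281} = \sqrt{492656} = 4 \sqrt{30791}$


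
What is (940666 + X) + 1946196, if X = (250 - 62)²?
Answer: 2922206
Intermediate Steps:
X = 35344 (X = 188² = 35344)
(940666 + X) + 1946196 = (940666 + 35344) + 1946196 = 976010 + 1946196 = 2922206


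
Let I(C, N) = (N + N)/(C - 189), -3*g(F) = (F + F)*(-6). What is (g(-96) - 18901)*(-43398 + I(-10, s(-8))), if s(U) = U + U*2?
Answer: 166548229890/199 ≈ 8.3693e+8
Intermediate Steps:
s(U) = 3*U (s(U) = U + 2*U = 3*U)
g(F) = 4*F (g(F) = -(F + F)*(-6)/3 = -2*F*(-6)/3 = -(-4)*F = 4*F)
I(C, N) = 2*N/(-189 + C) (I(C, N) = (2*N)/(-189 + C) = 2*N/(-189 + C))
(g(-96) - 18901)*(-43398 + I(-10, s(-8))) = (4*(-96) - 18901)*(-43398 + 2*(3*(-8))/(-189 - 10)) = (-384 - 18901)*(-43398 + 2*(-24)/(-199)) = -19285*(-43398 + 2*(-24)*(-1/199)) = -19285*(-43398 + 48/199) = -19285*(-8636154/199) = 166548229890/199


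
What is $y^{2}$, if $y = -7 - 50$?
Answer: $3249$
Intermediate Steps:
$y = -57$
$y^{2} = \left(-57\right)^{2} = 3249$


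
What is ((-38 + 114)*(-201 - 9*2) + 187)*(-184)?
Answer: 3028088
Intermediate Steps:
((-38 + 114)*(-201 - 9*2) + 187)*(-184) = (76*(-201 - 18) + 187)*(-184) = (76*(-219) + 187)*(-184) = (-16644 + 187)*(-184) = -16457*(-184) = 3028088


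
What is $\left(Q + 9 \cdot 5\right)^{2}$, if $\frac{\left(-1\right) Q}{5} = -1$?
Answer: $2500$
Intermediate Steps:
$Q = 5$ ($Q = \left(-5\right) \left(-1\right) = 5$)
$\left(Q + 9 \cdot 5\right)^{2} = \left(5 + 9 \cdot 5\right)^{2} = \left(5 + 45\right)^{2} = 50^{2} = 2500$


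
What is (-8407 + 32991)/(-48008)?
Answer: -3073/6001 ≈ -0.51208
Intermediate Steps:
(-8407 + 32991)/(-48008) = 24584*(-1/48008) = -3073/6001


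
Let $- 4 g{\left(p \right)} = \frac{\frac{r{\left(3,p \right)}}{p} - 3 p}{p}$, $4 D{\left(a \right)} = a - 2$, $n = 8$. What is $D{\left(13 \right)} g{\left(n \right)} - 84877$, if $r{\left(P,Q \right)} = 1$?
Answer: $- \frac{86911947}{1024} \approx -84875.0$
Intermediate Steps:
$D{\left(a \right)} = - \frac{1}{2} + \frac{a}{4}$ ($D{\left(a \right)} = \frac{a - 2}{4} = \frac{-2 + a}{4} = - \frac{1}{2} + \frac{a}{4}$)
$g{\left(p \right)} = - \frac{\frac{1}{p} - 3 p}{4 p}$ ($g{\left(p \right)} = - \frac{\left(1 \frac{1}{p} - 3 p\right) \frac{1}{p}}{4} = - \frac{\left(\frac{1}{p} - 3 p\right) \frac{1}{p}}{4} = - \frac{\frac{1}{p} \left(\frac{1}{p} - 3 p\right)}{4} = - \frac{\frac{1}{p} - 3 p}{4 p}$)
$D{\left(13 \right)} g{\left(n \right)} - 84877 = \left(- \frac{1}{2} + \frac{1}{4} \cdot 13\right) \left(\frac{3}{4} - \frac{1}{4 \cdot 64}\right) - 84877 = \left(- \frac{1}{2} + \frac{13}{4}\right) \left(\frac{3}{4} - \frac{1}{256}\right) - 84877 = \frac{11 \left(\frac{3}{4} - \frac{1}{256}\right)}{4} - 84877 = \frac{11}{4} \cdot \frac{191}{256} - 84877 = \frac{2101}{1024} - 84877 = - \frac{86911947}{1024}$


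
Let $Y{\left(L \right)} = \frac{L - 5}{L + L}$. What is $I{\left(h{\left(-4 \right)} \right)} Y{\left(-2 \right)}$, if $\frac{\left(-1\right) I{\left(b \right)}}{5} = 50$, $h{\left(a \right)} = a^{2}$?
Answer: $- \frac{875}{2} \approx -437.5$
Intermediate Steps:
$I{\left(b \right)} = -250$ ($I{\left(b \right)} = \left(-5\right) 50 = -250$)
$Y{\left(L \right)} = \frac{-5 + L}{2 L}$
$I{\left(h{\left(-4 \right)} \right)} Y{\left(-2 \right)} = - 250 \frac{-5 - 2}{2 \left(-2\right)} = - 250 \cdot \frac{1}{2} \left(- \frac{1}{2}\right) \left(-7\right) = \left(-250\right) \frac{7}{4} = - \frac{875}{2}$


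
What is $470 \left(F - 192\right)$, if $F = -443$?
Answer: $-298450$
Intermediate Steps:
$470 \left(F - 192\right) = 470 \left(-443 - 192\right) = 470 \left(-635\right) = -298450$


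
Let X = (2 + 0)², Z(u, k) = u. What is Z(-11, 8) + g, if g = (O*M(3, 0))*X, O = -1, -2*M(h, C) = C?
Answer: -11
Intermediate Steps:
M(h, C) = -C/2
X = 4 (X = 2² = 4)
g = 0 (g = -(-1)*0/2*4 = -1*0*4 = 0*4 = 0)
Z(-11, 8) + g = -11 + 0 = -11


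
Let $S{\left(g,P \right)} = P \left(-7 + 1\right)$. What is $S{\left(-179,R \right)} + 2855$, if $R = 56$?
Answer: $2519$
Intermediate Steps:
$S{\left(g,P \right)} = - 6 P$ ($S{\left(g,P \right)} = P \left(-6\right) = - 6 P$)
$S{\left(-179,R \right)} + 2855 = \left(-6\right) 56 + 2855 = -336 + 2855 = 2519$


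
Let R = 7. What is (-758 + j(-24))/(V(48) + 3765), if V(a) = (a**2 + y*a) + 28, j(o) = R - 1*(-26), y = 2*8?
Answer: -145/1373 ≈ -0.10561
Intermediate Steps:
y = 16
j(o) = 33 (j(o) = 7 - 1*(-26) = 7 + 26 = 33)
V(a) = 28 + a**2 + 16*a (V(a) = (a**2 + 16*a) + 28 = 28 + a**2 + 16*a)
(-758 + j(-24))/(V(48) + 3765) = (-758 + 33)/((28 + 48**2 + 16*48) + 3765) = -725/((28 + 2304 + 768) + 3765) = -725/(3100 + 3765) = -725/6865 = -725*1/6865 = -145/1373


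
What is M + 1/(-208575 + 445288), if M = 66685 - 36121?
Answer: 7234896133/236713 ≈ 30564.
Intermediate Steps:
M = 30564
M + 1/(-208575 + 445288) = 30564 + 1/(-208575 + 445288) = 30564 + 1/236713 = 7234896133/236713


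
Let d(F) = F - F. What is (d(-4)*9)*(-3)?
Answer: 0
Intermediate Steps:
d(F) = 0
(d(-4)*9)*(-3) = (0*9)*(-3) = 0*(-3) = 0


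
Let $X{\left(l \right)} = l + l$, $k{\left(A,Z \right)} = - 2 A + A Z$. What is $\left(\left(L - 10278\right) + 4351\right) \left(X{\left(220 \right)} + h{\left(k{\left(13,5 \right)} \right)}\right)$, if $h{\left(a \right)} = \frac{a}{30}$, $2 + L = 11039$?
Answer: $2255043$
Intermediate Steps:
$L = 11037$ ($L = -2 + 11039 = 11037$)
$X{\left(l \right)} = 2 l$
$h{\left(a \right)} = \frac{a}{30}$ ($h{\left(a \right)} = a \frac{1}{30} = \frac{a}{30}$)
$\left(\left(L - 10278\right) + 4351\right) \left(X{\left(220 \right)} + h{\left(k{\left(13,5 \right)} \right)}\right) = \left(\left(11037 - 10278\right) + 4351\right) \left(2 \cdot 220 + \frac{13 \left(-2 + 5\right)}{30}\right) = \left(759 + 4351\right) \left(440 + \frac{13 \cdot 3}{30}\right) = 5110 \left(440 + \frac{1}{30} \cdot 39\right) = 5110 \left(440 + \frac{13}{10}\right) = 5110 \cdot \frac{4413}{10} = 2255043$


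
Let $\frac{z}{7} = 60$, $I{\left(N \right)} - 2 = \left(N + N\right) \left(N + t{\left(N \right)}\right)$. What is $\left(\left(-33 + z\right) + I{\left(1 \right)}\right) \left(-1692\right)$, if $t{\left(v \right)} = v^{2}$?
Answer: $-664956$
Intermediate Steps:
$I{\left(N \right)} = 2 + 2 N \left(N + N^{2}\right)$ ($I{\left(N \right)} = 2 + \left(N + N\right) \left(N + N^{2}\right) = 2 + 2 N \left(N + N^{2}\right)$)
$z = 420$ ($z = 7 \cdot 60 = 420$)
$\left(\left(-33 + z\right) + I{\left(1 \right)}\right) \left(-1692\right) = \left(\left(-33 + 420\right) + \left(2 + 2 \cdot 1^{2} + 2 \cdot 1^{3}\right)\right) \left(-1692\right) = \left(387 + \left(2 + 2 \cdot 1 + 2 \cdot 1\right)\right) \left(-1692\right) = \left(387 + \left(2 + 2 + 2\right)\right) \left(-1692\right) = \left(387 + 6\right) \left(-1692\right) = 393 \left(-1692\right) = -664956$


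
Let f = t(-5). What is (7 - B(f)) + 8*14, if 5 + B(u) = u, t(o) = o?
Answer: 129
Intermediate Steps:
f = -5
B(u) = -5 + u
(7 - B(f)) + 8*14 = (7 - (-5 - 5)) + 8*14 = (7 - 1*(-10)) + 112 = (7 + 10) + 112 = 17 + 112 = 129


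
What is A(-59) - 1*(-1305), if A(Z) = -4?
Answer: 1301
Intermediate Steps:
A(-59) - 1*(-1305) = -4 - 1*(-1305) = -4 + 1305 = 1301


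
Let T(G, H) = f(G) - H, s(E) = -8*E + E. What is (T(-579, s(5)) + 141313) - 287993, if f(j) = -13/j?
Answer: -84907442/579 ≈ -1.4665e+5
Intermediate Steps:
s(E) = -7*E
T(G, H) = -H - 13/G (T(G, H) = -13/G - H = -H - 13/G)
(T(-579, s(5)) + 141313) - 287993 = ((-(-7)*5 - 13/(-579)) + 141313) - 287993 = ((-1*(-35) - 13*(-1/579)) + 141313) - 287993 = ((35 + 13/579) + 141313) - 287993 = (20278/579 + 141313) - 287993 = 81840505/579 - 287993 = -84907442/579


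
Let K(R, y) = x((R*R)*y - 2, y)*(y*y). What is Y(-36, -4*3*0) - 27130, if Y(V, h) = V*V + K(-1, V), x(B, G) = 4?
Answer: -20650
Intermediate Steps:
K(R, y) = 4*y² (K(R, y) = 4*(y*y) = 4*y²)
Y(V, h) = 5*V² (Y(V, h) = V*V + 4*V² = V² + 4*V² = 5*V²)
Y(-36, -4*3*0) - 27130 = 5*(-36)² - 27130 = 5*1296 - 27130 = 6480 - 27130 = -20650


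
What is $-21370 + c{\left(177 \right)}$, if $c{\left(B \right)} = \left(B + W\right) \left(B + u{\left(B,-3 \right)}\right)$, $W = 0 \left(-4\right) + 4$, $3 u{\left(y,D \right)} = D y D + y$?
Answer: $117457$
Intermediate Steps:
$u{\left(y,D \right)} = \frac{y}{3} + \frac{y D^{2}}{3}$ ($u{\left(y,D \right)} = \frac{D y D + y}{3} = \frac{y D^{2} + y}{3} = \frac{y + y D^{2}}{3} = \frac{y}{3} + \frac{y D^{2}}{3}$)
$W = 4$ ($W = 0 + 4 = 4$)
$c{\left(B \right)} = \frac{13 B \left(4 + B\right)}{3}$ ($c{\left(B \right)} = \left(B + 4\right) \left(B + \frac{B \left(1 + \left(-3\right)^{2}\right)}{3}\right) = \left(4 + B\right) \left(B + \frac{B \left(1 + 9\right)}{3}\right) = \left(4 + B\right) \left(B + \frac{1}{3} B 10\right) = \left(4 + B\right) \left(B + \frac{10 B}{3}\right) = \left(4 + B\right) \frac{13 B}{3} = \frac{13 B \left(4 + B\right)}{3}$)
$-21370 + c{\left(177 \right)} = -21370 + \frac{13}{3} \cdot 177 \left(4 + 177\right) = -21370 + \frac{13}{3} \cdot 177 \cdot 181 = -21370 + 138827 = 117457$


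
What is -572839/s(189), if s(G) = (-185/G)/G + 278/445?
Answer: -9105759953955/9848113 ≈ -9.2462e+5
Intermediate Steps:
s(G) = 278/445 - 185/G**2 (s(G) = -185/G**2 + 278*(1/445) = -185/G**2 + 278/445 = 278/445 - 185/G**2)
-572839/s(189) = -572839/(278/445 - 185/189**2) = -572839/(278/445 - 185*1/35721) = -572839/(278/445 - 185/35721) = -572839/9848113/15895845 = -572839*15895845/9848113 = -9105759953955/9848113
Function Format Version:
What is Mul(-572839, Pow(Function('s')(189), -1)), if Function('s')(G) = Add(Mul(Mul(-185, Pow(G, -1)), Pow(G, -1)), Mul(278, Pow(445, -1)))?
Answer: Rational(-9105759953955, 9848113) ≈ -9.2462e+5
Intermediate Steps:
Function('s')(G) = Add(Rational(278, 445), Mul(-185, Pow(G, -2))) (Function('s')(G) = Add(Mul(-185, Pow(G, -2)), Mul(278, Rational(1, 445))) = Add(Mul(-185, Pow(G, -2)), Rational(278, 445)) = Add(Rational(278, 445), Mul(-185, Pow(G, -2))))
Mul(-572839, Pow(Function('s')(189), -1)) = Mul(-572839, Pow(Add(Rational(278, 445), Mul(-185, Pow(189, -2))), -1)) = Mul(-572839, Pow(Add(Rational(278, 445), Mul(-185, Rational(1, 35721))), -1)) = Mul(-572839, Pow(Add(Rational(278, 445), Rational(-185, 35721)), -1)) = Mul(-572839, Pow(Rational(9848113, 15895845), -1)) = Mul(-572839, Rational(15895845, 9848113)) = Rational(-9105759953955, 9848113)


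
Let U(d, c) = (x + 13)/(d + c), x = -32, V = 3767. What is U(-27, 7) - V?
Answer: -75321/20 ≈ -3766.1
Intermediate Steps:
U(d, c) = -19/(c + d) (U(d, c) = (-32 + 13)/(d + c) = -19/(c + d))
U(-27, 7) - V = -19/(7 - 27) - 1*3767 = -19/(-20) - 3767 = -19*(-1/20) - 3767 = 19/20 - 3767 = -75321/20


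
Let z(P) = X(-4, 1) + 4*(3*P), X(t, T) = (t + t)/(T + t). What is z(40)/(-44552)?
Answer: -181/16707 ≈ -0.010834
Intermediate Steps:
X(t, T) = 2*t/(T + t) (X(t, T) = (2*t)/(T + t) = 2*t/(T + t))
z(P) = 8/3 + 12*P (z(P) = 2*(-4)/(1 - 4) + 4*(3*P) = 2*(-4)/(-3) + 12*P = 2*(-4)*(-⅓) + 12*P = 8/3 + 12*P)
z(40)/(-44552) = (8/3 + 12*40)/(-44552) = (8/3 + 480)*(-1/44552) = (1448/3)*(-1/44552) = -181/16707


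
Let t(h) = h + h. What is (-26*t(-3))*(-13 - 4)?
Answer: -2652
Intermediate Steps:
t(h) = 2*h
(-26*t(-3))*(-13 - 4) = (-52*(-3))*(-13 - 4) = -26*(-6)*(-17) = 156*(-17) = -2652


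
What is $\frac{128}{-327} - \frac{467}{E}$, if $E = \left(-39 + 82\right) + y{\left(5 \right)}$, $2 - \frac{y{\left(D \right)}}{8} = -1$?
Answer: $- \frac{161285}{21909} \approx -7.3616$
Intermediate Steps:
$y{\left(D \right)} = 24$ ($y{\left(D \right)} = 16 - -8 = 16 + 8 = 24$)
$E = 67$ ($E = \left(-39 + 82\right) + 24 = 43 + 24 = 67$)
$\frac{128}{-327} - \frac{467}{E} = \frac{128}{-327} - \frac{467}{67} = 128 \left(- \frac{1}{327}\right) - \frac{467}{67} = - \frac{128}{327} - \frac{467}{67} = - \frac{161285}{21909}$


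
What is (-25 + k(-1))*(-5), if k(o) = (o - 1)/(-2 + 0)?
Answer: 120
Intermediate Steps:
k(o) = 1/2 - o/2 (k(o) = (-1 + o)/(-2) = (-1 + o)*(-1/2) = 1/2 - o/2)
(-25 + k(-1))*(-5) = (-25 + (1/2 - 1/2*(-1)))*(-5) = (-25 + (1/2 + 1/2))*(-5) = (-25 + 1)*(-5) = -24*(-5) = 120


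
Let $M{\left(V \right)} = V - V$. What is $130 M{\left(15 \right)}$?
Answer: $0$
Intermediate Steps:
$M{\left(V \right)} = 0$
$130 M{\left(15 \right)} = 130 \cdot 0 = 0$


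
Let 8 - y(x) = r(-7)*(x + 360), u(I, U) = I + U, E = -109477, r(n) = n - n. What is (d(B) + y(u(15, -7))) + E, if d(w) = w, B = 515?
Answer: -108954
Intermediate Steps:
r(n) = 0
y(x) = 8 (y(x) = 8 - 0*(x + 360) = 8 - 0*(360 + x) = 8 - 1*0 = 8 + 0 = 8)
(d(B) + y(u(15, -7))) + E = (515 + 8) - 109477 = 523 - 109477 = -108954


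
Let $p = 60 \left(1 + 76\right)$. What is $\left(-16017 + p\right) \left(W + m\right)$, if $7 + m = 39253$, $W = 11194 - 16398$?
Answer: $-387976674$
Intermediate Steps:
$W = -5204$
$m = 39246$ ($m = -7 + 39253 = 39246$)
$p = 4620$ ($p = 60 \cdot 77 = 4620$)
$\left(-16017 + p\right) \left(W + m\right) = \left(-16017 + 4620\right) \left(-5204 + 39246\right) = \left(-11397\right) 34042 = -387976674$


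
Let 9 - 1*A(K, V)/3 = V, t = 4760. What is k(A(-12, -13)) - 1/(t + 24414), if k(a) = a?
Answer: 1925483/29174 ≈ 66.000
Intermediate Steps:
A(K, V) = 27 - 3*V
k(A(-12, -13)) - 1/(t + 24414) = (27 - 3*(-13)) - 1/(4760 + 24414) = (27 + 39) - 1/29174 = 66 - 1*1/29174 = 66 - 1/29174 = 1925483/29174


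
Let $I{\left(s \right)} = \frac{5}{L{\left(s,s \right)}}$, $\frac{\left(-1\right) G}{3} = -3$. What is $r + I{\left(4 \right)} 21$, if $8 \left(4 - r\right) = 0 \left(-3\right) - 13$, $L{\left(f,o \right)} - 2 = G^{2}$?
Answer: $\frac{4575}{664} \approx 6.8901$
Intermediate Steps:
$G = 9$ ($G = \left(-3\right) \left(-3\right) = 9$)
$L{\left(f,o \right)} = 83$ ($L{\left(f,o \right)} = 2 + 9^{2} = 2 + 81 = 83$)
$I{\left(s \right)} = \frac{5}{83}$
$r = \frac{45}{8}$ ($r = 4 - \frac{0 \left(-3\right) - 13}{8} = 4 - \frac{0 - 13}{8} = 4 - - \frac{13}{8} = 4 + \frac{13}{8} = \frac{45}{8} \approx 5.625$)
$r + I{\left(4 \right)} 21 = \frac{45}{8} + \frac{5}{83} \cdot 21 = \frac{45}{8} + \frac{105}{83} = \frac{4575}{664}$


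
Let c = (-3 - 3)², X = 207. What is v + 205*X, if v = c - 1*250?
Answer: 42221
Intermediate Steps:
c = 36 (c = (-6)² = 36)
v = -214 (v = 36 - 1*250 = 36 - 250 = -214)
v + 205*X = -214 + 205*207 = -214 + 42435 = 42221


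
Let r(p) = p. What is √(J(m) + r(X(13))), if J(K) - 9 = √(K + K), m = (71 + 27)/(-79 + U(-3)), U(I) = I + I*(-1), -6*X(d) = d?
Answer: √(1535286 + 39816*I*√79)/474 ≈ 2.6311 + 0.29932*I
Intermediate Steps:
X(d) = -d/6
U(I) = 0 (U(I) = I - I = 0)
m = -98/79 (m = (71 + 27)/(-79 + 0) = 98/(-79) = 98*(-1/79) = -98/79 ≈ -1.2405)
J(K) = 9 + √2*√K (J(K) = 9 + √(K + K) = 9 + √(2*K) = 9 + √2*√K)
√(J(m) + r(X(13))) = √((9 + √2*√(-98/79)) - ⅙*13) = √((9 + √2*(7*I*√158/79)) - 13/6) = √((9 + 14*I*√79/79) - 13/6) = √(41/6 + 14*I*√79/79)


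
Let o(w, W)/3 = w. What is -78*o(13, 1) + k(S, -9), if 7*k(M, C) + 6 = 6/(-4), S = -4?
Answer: -42603/14 ≈ -3043.1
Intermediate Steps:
o(w, W) = 3*w
k(M, C) = -15/14 (k(M, C) = -6/7 + (6/(-4))/7 = -6/7 + (6*(-¼))/7 = -6/7 + (⅐)*(-3/2) = -6/7 - 3/14 = -15/14)
-78*o(13, 1) + k(S, -9) = -234*13 - 15/14 = -78*39 - 15/14 = -3042 - 15/14 = -42603/14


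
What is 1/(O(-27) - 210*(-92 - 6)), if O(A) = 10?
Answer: 1/20590 ≈ 4.8567e-5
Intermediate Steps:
1/(O(-27) - 210*(-92 - 6)) = 1/(10 - 210*(-92 - 6)) = 1/(10 - 210*(-98)) = 1/(10 + 20580) = 1/20590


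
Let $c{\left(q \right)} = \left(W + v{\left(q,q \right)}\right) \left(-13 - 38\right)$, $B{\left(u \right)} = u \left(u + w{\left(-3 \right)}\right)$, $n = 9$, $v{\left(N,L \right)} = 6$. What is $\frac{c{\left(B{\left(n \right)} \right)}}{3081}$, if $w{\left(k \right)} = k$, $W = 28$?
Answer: $- \frac{578}{1027} \approx -0.5628$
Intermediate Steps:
$B{\left(u \right)} = u \left(-3 + u\right)$ ($B{\left(u \right)} = u \left(u - 3\right) = u \left(-3 + u\right)$)
$c{\left(q \right)} = -1734$ ($c{\left(q \right)} = \left(28 + 6\right) \left(-13 - 38\right) = 34 \left(-51\right) = -1734$)
$\frac{c{\left(B{\left(n \right)} \right)}}{3081} = - \frac{1734}{3081} = \left(-1734\right) \frac{1}{3081} = - \frac{578}{1027}$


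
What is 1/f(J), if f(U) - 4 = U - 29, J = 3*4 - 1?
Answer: -1/14 ≈ -0.071429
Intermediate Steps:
J = 11 (J = 12 - 1 = 11)
f(U) = -25 + U (f(U) = 4 + (U - 29) = 4 + (-29 + U) = -25 + U)
1/f(J) = 1/(-25 + 11) = 1/(-14) = -1/14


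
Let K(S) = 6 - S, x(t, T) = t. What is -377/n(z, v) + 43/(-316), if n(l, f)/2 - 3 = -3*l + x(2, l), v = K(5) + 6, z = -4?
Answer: -60297/5372 ≈ -11.224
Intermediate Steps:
v = 7 (v = (6 - 1*5) + 6 = (6 - 5) + 6 = 1 + 6 = 7)
n(l, f) = 10 - 6*l (n(l, f) = 6 + 2*(-3*l + 2) = 6 + 2*(2 - 3*l) = 6 + (4 - 6*l) = 10 - 6*l)
-377/n(z, v) + 43/(-316) = -377/(10 - 6*(-4)) + 43/(-316) = -377/(10 + 24) + 43*(-1/316) = -377/34 - 43/316 = -60297/5372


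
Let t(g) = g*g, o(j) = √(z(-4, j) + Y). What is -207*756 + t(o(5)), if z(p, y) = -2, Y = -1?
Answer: -156495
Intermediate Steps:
o(j) = I*√3 (o(j) = √(-2 - 1) = √(-3) = I*√3)
t(g) = g²
-207*756 + t(o(5)) = -207*756 + (I*√3)² = -156492 - 3 = -156495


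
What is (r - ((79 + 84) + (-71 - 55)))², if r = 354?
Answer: 100489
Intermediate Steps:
(r - ((79 + 84) + (-71 - 55)))² = (354 - ((79 + 84) + (-71 - 55)))² = (354 - (163 - 126))² = (354 - 1*37)² = (354 - 37)² = 317² = 100489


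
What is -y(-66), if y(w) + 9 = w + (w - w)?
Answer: 75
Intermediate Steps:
y(w) = -9 + w (y(w) = -9 + (w + (w - w)) = -9 + (w + 0) = -9 + w)
-y(-66) = -(-9 - 66) = -1*(-75) = 75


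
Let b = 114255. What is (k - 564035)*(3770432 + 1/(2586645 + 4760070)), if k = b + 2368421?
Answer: 17715636940696950907/2448905 ≈ 7.2341e+12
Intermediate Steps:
k = 2482676 (k = 114255 + 2368421 = 2482676)
(k - 564035)*(3770432 + 1/(2586645 + 4760070)) = (2482676 - 564035)*(3770432 + 1/(2586645 + 4760070)) = 1918641*(3770432 + 1/7346715) = 1918641*(27700289330881/7346715) = 17715636940696950907/2448905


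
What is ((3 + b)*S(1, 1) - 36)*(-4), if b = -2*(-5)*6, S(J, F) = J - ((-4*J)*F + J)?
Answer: -864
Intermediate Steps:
S(J, F) = 4*F*J (S(J, F) = J - (-4*F*J + J) = J - (J - 4*F*J) = J + (-J + 4*F*J) = 4*F*J)
b = 60 (b = 10*6 = 60)
((3 + b)*S(1, 1) - 36)*(-4) = ((3 + 60)*(4*1*1) - 36)*(-4) = (63*4 - 36)*(-4) = (252 - 36)*(-4) = 216*(-4) = -864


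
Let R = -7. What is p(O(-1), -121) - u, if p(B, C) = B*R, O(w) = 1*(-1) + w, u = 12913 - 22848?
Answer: 9949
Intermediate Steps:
u = -9935
O(w) = -1 + w
p(B, C) = -7*B (p(B, C) = B*(-7) = -7*B)
p(O(-1), -121) - u = -7*(-1 - 1) - 1*(-9935) = -7*(-2) + 9935 = 14 + 9935 = 9949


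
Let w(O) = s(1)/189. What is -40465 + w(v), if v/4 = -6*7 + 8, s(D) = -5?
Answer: -7647890/189 ≈ -40465.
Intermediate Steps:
v = -136 (v = 4*(-6*7 + 8) = 4*(-42 + 8) = 4*(-34) = -136)
w(O) = -5/189
-40465 + w(v) = -40465 - 5/189 = -7647890/189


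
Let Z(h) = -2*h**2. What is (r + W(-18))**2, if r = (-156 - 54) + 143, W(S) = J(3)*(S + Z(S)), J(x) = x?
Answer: 4264225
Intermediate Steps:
W(S) = -6*S**2 + 3*S (W(S) = 3*(S - 2*S**2) = -6*S**2 + 3*S)
r = -67 (r = -210 + 143 = -67)
(r + W(-18))**2 = (-67 + 3*(-18)*(1 - 2*(-18)))**2 = (-67 + 3*(-18)*(1 + 36))**2 = (-67 + 3*(-18)*37)**2 = (-67 - 1998)**2 = (-2065)**2 = 4264225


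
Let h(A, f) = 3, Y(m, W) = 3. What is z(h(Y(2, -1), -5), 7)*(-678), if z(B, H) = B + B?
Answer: -4068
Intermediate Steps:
z(B, H) = 2*B
z(h(Y(2, -1), -5), 7)*(-678) = (2*3)*(-678) = 6*(-678) = -4068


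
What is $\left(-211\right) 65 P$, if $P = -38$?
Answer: $521170$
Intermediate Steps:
$\left(-211\right) 65 P = \left(-211\right) 65 \left(-38\right) = \left(-13715\right) \left(-38\right) = 521170$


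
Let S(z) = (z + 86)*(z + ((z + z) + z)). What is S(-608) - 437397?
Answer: 832107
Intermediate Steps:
S(z) = 4*z*(86 + z) (S(z) = (86 + z)*(z + (2*z + z)) = (86 + z)*(z + 3*z) = (86 + z)*(4*z) = 4*z*(86 + z))
S(-608) - 437397 = 4*(-608)*(86 - 608) - 437397 = 4*(-608)*(-522) - 437397 = 1269504 - 437397 = 832107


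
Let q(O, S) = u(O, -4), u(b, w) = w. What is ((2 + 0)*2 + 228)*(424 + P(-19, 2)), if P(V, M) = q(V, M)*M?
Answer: 96512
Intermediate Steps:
q(O, S) = -4
P(V, M) = -4*M
((2 + 0)*2 + 228)*(424 + P(-19, 2)) = ((2 + 0)*2 + 228)*(424 - 4*2) = (2*2 + 228)*(424 - 8) = (4 + 228)*416 = 232*416 = 96512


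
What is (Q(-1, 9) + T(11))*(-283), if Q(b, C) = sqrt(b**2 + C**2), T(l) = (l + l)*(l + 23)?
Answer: -211684 - 283*sqrt(82) ≈ -2.1425e+5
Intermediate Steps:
T(l) = 2*l*(23 + l) (T(l) = (2*l)*(23 + l) = 2*l*(23 + l))
Q(b, C) = sqrt(C**2 + b**2)
(Q(-1, 9) + T(11))*(-283) = (sqrt(9**2 + (-1)**2) + 2*11*(23 + 11))*(-283) = (sqrt(81 + 1) + 2*11*34)*(-283) = (sqrt(82) + 748)*(-283) = (748 + sqrt(82))*(-283) = -211684 - 283*sqrt(82)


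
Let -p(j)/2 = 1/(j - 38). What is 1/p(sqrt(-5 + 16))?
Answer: 19 - sqrt(11)/2 ≈ 17.342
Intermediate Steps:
p(j) = -2/(-38 + j) (p(j) = -2/(j - 38) = -2/(-38 + j))
1/p(sqrt(-5 + 16)) = 1/(-2/(-38 + sqrt(-5 + 16))) = 1/(-2/(-38 + sqrt(11))) = 19 - sqrt(11)/2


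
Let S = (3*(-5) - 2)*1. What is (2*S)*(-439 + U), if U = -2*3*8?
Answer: 16558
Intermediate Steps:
U = -48 (U = -6*8 = -48)
S = -17 (S = (-15 - 2)*1 = -17*1 = -17)
(2*S)*(-439 + U) = (2*(-17))*(-439 - 48) = -34*(-487) = 16558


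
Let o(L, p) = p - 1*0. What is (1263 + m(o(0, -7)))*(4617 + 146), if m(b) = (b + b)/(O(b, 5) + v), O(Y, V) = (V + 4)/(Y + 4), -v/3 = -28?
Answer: 487202507/81 ≈ 6.0148e+6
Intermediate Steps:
o(L, p) = p (o(L, p) = p + 0 = p)
v = 84 (v = -3*(-28) = 84)
O(Y, V) = (4 + V)/(4 + Y)
m(b) = 2*b/(84 + 9/(4 + b)) (m(b) = (b + b)/((4 + 5)/(4 + b) + 84) = (2*b)/(9/(4 + b) + 84) = (2*b)/(84 + 9/(4 + b)) = 2*b/(84 + 9/(4 + b)))
(1263 + m(o(0, -7)))*(4617 + 146) = (1263 + (⅔)*(-7)*(4 - 7)/(115 + 28*(-7)))*(4617 + 146) = (1263 + (⅔)*(-7)*(-3)/(115 - 196))*4763 = (1263 + (⅔)*(-7)*(-3)/(-81))*4763 = (1263 + (⅔)*(-7)*(-1/81)*(-3))*4763 = (1263 - 14/81)*4763 = (102289/81)*4763 = 487202507/81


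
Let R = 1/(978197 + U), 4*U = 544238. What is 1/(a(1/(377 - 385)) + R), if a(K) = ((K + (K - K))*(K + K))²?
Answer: 2281997312/2230561 ≈ 1023.1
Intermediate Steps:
U = 272119/2 (U = (¼)*544238 = 272119/2 ≈ 1.3606e+5)
R = 2/2228513 (R = 1/(978197 + 272119/2) = 1/(2228513/2) = 2/2228513 ≈ 8.9746e-7)
a(K) = 4*K⁴ (a(K) = ((K + 0)*(2*K))² = (K*(2*K))² = (2*K²)² = 4*K⁴)
1/(a(1/(377 - 385)) + R) = 1/(4*(1/(377 - 385))⁴ + 2/2228513) = 1/(4*(1/(-8))⁴ + 2/2228513) = 1/(4*(-⅛)⁴ + 2/2228513) = 1/(4*(1/4096) + 2/2228513) = 1/(1/1024 + 2/2228513) = 1/(2230561/2281997312) = 2281997312/2230561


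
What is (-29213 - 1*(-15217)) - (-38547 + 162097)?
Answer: -137546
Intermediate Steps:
(-29213 - 1*(-15217)) - (-38547 + 162097) = (-29213 + 15217) - 1*123550 = -13996 - 123550 = -137546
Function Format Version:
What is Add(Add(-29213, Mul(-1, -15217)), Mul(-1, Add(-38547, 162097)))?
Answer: -137546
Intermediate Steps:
Add(Add(-29213, Mul(-1, -15217)), Mul(-1, Add(-38547, 162097))) = Add(Add(-29213, 15217), Mul(-1, 123550)) = Add(-13996, -123550) = -137546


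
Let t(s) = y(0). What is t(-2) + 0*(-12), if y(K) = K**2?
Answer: 0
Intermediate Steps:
t(s) = 0 (t(s) = 0**2 = 0)
t(-2) + 0*(-12) = 0 + 0*(-12) = 0 + 0 = 0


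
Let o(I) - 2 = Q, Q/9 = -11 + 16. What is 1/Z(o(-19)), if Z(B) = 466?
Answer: 1/466 ≈ 0.0021459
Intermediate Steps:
Q = 45 (Q = 9*(-11 + 16) = 9*5 = 45)
o(I) = 47 (o(I) = 2 + 45 = 47)
1/Z(o(-19)) = 1/466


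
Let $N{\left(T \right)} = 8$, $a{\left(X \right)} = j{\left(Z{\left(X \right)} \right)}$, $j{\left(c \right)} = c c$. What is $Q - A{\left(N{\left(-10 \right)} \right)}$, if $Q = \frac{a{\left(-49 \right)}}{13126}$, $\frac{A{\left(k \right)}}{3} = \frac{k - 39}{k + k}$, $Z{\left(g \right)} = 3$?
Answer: $\frac{610431}{105008} \approx 5.8132$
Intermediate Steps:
$j{\left(c \right)} = c^{2}$
$a{\left(X \right)} = 9$ ($a{\left(X \right)} = 3^{2} = 9$)
$A{\left(k \right)} = \frac{3 \left(-39 + k\right)}{2 k}$ ($A{\left(k \right)} = 3 \frac{k - 39}{k + k} = 3 \frac{-39 + k}{2 k} = \frac{3 \left(-39 + k\right)}{2 k}$)
$Q = \frac{9}{13126} \approx 0.00068566$
$Q - A{\left(N{\left(-10 \right)} \right)} = \frac{9}{13126} - \frac{3 \left(-39 + 8\right)}{2 \cdot 8} = \frac{9}{13126} - \frac{3}{2} \cdot \frac{1}{8} \left(-31\right) = \frac{9}{13126} - - \frac{93}{16} = \frac{9}{13126} + \frac{93}{16} = \frac{610431}{105008}$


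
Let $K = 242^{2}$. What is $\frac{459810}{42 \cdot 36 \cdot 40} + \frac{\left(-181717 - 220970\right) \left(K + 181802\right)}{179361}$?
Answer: $- \frac{114715140525}{212576} \approx -5.3964 \cdot 10^{5}$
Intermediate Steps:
$K = 58564$
$\frac{459810}{42 \cdot 36 \cdot 40} + \frac{\left(-181717 - 220970\right) \left(K + 181802\right)}{179361} = \frac{459810}{42 \cdot 36 \cdot 40} + \frac{\left(-181717 - 220970\right) \left(58564 + 181802\right)}{179361} = \frac{459810}{1512 \cdot 40} + \left(-402687\right) 240366 \cdot \frac{1}{179361} = \frac{459810}{60480} - \frac{512128378}{949} = 459810 \cdot \frac{1}{60480} - \frac{512128378}{949} = \frac{1703}{224} - \frac{512128378}{949} = - \frac{114715140525}{212576}$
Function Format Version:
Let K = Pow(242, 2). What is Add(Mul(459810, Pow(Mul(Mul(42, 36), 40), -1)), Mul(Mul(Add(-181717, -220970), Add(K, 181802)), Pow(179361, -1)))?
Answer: Rational(-114715140525, 212576) ≈ -5.3964e+5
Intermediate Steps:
K = 58564
Add(Mul(459810, Pow(Mul(Mul(42, 36), 40), -1)), Mul(Mul(Add(-181717, -220970), Add(K, 181802)), Pow(179361, -1))) = Add(Mul(459810, Pow(Mul(Mul(42, 36), 40), -1)), Mul(Mul(Add(-181717, -220970), Add(58564, 181802)), Pow(179361, -1))) = Add(Mul(459810, Pow(Mul(1512, 40), -1)), Mul(Mul(-402687, 240366), Rational(1, 179361))) = Add(Mul(459810, Pow(60480, -1)), Mul(-96792263442, Rational(1, 179361))) = Add(Mul(459810, Rational(1, 60480)), Rational(-512128378, 949)) = Add(Rational(1703, 224), Rational(-512128378, 949)) = Rational(-114715140525, 212576)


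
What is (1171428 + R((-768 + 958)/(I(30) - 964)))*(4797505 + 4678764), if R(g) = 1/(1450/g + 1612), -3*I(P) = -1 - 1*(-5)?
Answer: 3641451151285465419/328036 ≈ 1.1101e+13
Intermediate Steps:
I(P) = -4/3 (I(P) = -(-1 - 1*(-5))/3 = -(-1 + 5)/3 = -⅓*4 = -4/3)
R(g) = 1/(1612 + 1450/g)
(1171428 + R((-768 + 958)/(I(30) - 964)))*(4797505 + 4678764) = (1171428 + ((-768 + 958)/(-4/3 - 964))/(2*(725 + 806*((-768 + 958)/(-4/3 - 964)))))*(4797505 + 4678764) = (1171428 + (190/(-2896/3))/(2*(725 + 806*(190/(-2896/3)))))*9476269 = (1171428 + (190*(-3/2896))/(2*(725 + 806*(190*(-3/2896)))))*9476269 = (1171428 + (½)*(-285/1448)/(725 + 806*(-285/1448)))*9476269 = (1171428 + (½)*(-285/1448)/(725 - 114855/724))*9476269 = (1171428 + (½)*(-285/1448)/(410045/724))*9476269 = (1171428 + (½)*(-285/1448)*(724/410045))*9476269 = (1171428 - 57/328036)*9476269 = (384270555351/328036)*9476269 = 3641451151285465419/328036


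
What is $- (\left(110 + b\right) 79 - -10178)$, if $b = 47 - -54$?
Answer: $-26847$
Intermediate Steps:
$b = 101$ ($b = 47 + 54 = 101$)
$- (\left(110 + b\right) 79 - -10178) = - (\left(110 + 101\right) 79 - -10178) = - (211 \cdot 79 + 10178) = - (16669 + 10178) = \left(-1\right) 26847 = -26847$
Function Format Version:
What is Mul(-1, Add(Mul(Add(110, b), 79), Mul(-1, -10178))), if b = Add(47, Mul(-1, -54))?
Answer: -26847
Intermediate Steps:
b = 101 (b = Add(47, 54) = 101)
Mul(-1, Add(Mul(Add(110, b), 79), Mul(-1, -10178))) = Mul(-1, Add(Mul(Add(110, 101), 79), Mul(-1, -10178))) = Mul(-1, Add(Mul(211, 79), 10178)) = Mul(-1, Add(16669, 10178)) = Mul(-1, 26847) = -26847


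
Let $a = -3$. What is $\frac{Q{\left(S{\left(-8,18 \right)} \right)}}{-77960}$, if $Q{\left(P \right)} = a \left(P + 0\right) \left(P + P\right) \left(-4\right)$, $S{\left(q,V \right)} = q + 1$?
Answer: $- \frac{147}{9745} \approx -0.015085$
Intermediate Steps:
$S{\left(q,V \right)} = 1 + q$
$Q{\left(P \right)} = 24 P^{2}$ ($Q{\left(P \right)} = - 3 \left(P + 0\right) \left(P + P\right) \left(-4\right) = - 3 P 2 P \left(-4\right) = - 3 \cdot 2 P^{2} \left(-4\right) = - 6 P^{2} \left(-4\right) = 24 P^{2}$)
$\frac{Q{\left(S{\left(-8,18 \right)} \right)}}{-77960} = \frac{24 \left(1 - 8\right)^{2}}{-77960} = 24 \left(-7\right)^{2} \left(- \frac{1}{77960}\right) = 24 \cdot 49 \left(- \frac{1}{77960}\right) = 1176 \left(- \frac{1}{77960}\right) = - \frac{147}{9745}$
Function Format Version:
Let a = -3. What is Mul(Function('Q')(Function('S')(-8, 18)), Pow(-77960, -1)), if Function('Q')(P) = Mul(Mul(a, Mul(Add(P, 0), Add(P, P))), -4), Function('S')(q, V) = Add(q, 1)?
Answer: Rational(-147, 9745) ≈ -0.015085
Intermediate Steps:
Function('S')(q, V) = Add(1, q)
Function('Q')(P) = Mul(24, Pow(P, 2)) (Function('Q')(P) = Mul(Mul(-3, Mul(Add(P, 0), Add(P, P))), -4) = Mul(Mul(-3, Mul(P, Mul(2, P))), -4) = Mul(Mul(-3, Mul(2, Pow(P, 2))), -4) = Mul(Mul(-6, Pow(P, 2)), -4) = Mul(24, Pow(P, 2)))
Mul(Function('Q')(Function('S')(-8, 18)), Pow(-77960, -1)) = Mul(Mul(24, Pow(Add(1, -8), 2)), Pow(-77960, -1)) = Mul(Mul(24, Pow(-7, 2)), Rational(-1, 77960)) = Mul(Mul(24, 49), Rational(-1, 77960)) = Mul(1176, Rational(-1, 77960)) = Rational(-147, 9745)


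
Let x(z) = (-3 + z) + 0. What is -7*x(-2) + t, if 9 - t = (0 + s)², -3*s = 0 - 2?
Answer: 392/9 ≈ 43.556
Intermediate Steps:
x(z) = -3 + z
s = ⅔ (s = -(0 - 2)/3 = -⅓*(-2) = ⅔ ≈ 0.66667)
t = 77/9 (t = 9 - (0 + ⅔)² = 9 - (⅔)² = 9 - 1*4/9 = 9 - 4/9 = 77/9 ≈ 8.5556)
-7*x(-2) + t = -7*(-3 - 2) + 77/9 = -7*(-5) + 77/9 = 35 + 77/9 = 392/9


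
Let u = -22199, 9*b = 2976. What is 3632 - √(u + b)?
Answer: 3632 - I*√196815/3 ≈ 3632.0 - 147.88*I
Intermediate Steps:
b = 992/3 (b = (⅑)*2976 = 992/3 ≈ 330.67)
3632 - √(u + b) = 3632 - √(-22199 + 992/3) = 3632 - √(-65605/3) = 3632 - I*√196815/3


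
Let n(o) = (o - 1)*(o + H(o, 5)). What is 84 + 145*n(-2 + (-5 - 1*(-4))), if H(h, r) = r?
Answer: -1076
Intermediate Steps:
n(o) = (-1 + o)*(5 + o) (n(o) = (o - 1)*(o + 5) = (-1 + o)*(5 + o))
84 + 145*n(-2 + (-5 - 1*(-4))) = 84 + 145*(-5 + (-2 + (-5 - 1*(-4)))² + 4*(-2 + (-5 - 1*(-4)))) = 84 + 145*(-5 + (-2 + (-5 + 4))² + 4*(-2 + (-5 + 4))) = 84 + 145*(-5 + (-2 - 1)² + 4*(-2 - 1)) = 84 + 145*(-5 + (-3)² + 4*(-3)) = 84 + 145*(-5 + 9 - 12) = 84 + 145*(-8) = 84 - 1160 = -1076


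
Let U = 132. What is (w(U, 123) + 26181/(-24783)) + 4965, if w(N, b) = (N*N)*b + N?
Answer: 17746676262/8261 ≈ 2.1482e+6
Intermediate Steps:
w(N, b) = N + b*N² (w(N, b) = N²*b + N = b*N² + N = N + b*N²)
(w(U, 123) + 26181/(-24783)) + 4965 = (132*(1 + 132*123) + 26181/(-24783)) + 4965 = (132*(1 + 16236) + 26181*(-1/24783)) + 4965 = (132*16237 - 8727/8261) + 4965 = (2143284 - 8727/8261) + 4965 = 17705660397/8261 + 4965 = 17746676262/8261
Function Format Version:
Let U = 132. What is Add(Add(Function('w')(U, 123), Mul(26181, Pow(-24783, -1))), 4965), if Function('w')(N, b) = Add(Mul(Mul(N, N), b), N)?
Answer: Rational(17746676262, 8261) ≈ 2.1482e+6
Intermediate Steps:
Function('w')(N, b) = Add(N, Mul(b, Pow(N, 2))) (Function('w')(N, b) = Add(Mul(Pow(N, 2), b), N) = Add(Mul(b, Pow(N, 2)), N) = Add(N, Mul(b, Pow(N, 2))))
Add(Add(Function('w')(U, 123), Mul(26181, Pow(-24783, -1))), 4965) = Add(Add(Mul(132, Add(1, Mul(132, 123))), Mul(26181, Pow(-24783, -1))), 4965) = Add(Add(Mul(132, Add(1, 16236)), Mul(26181, Rational(-1, 24783))), 4965) = Add(Add(Mul(132, 16237), Rational(-8727, 8261)), 4965) = Add(Add(2143284, Rational(-8727, 8261)), 4965) = Add(Rational(17705660397, 8261), 4965) = Rational(17746676262, 8261)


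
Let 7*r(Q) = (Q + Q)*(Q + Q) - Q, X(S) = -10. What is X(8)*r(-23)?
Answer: -21390/7 ≈ -3055.7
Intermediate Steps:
r(Q) = -Q/7 + 4*Q²/7 (r(Q) = ((Q + Q)*(Q + Q) - Q)/7 = ((2*Q)*(2*Q) - Q)/7 = (4*Q² - Q)/7 = (-Q + 4*Q²)/7 = -Q/7 + 4*Q²/7)
X(8)*r(-23) = -10*(-23)*(-1 + 4*(-23))/7 = -10*(-23)*(-1 - 92)/7 = -10*(-23)*(-93)/7 = -10*2139/7 = -21390/7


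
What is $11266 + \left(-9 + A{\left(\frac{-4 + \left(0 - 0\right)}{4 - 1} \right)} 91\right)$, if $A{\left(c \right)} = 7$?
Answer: $11894$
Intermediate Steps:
$11266 + \left(-9 + A{\left(\frac{-4 + \left(0 - 0\right)}{4 - 1} \right)} 91\right) = 11266 + \left(-9 + 7 \cdot 91\right) = 11266 + \left(-9 + 637\right) = 11266 + 628 = 11894$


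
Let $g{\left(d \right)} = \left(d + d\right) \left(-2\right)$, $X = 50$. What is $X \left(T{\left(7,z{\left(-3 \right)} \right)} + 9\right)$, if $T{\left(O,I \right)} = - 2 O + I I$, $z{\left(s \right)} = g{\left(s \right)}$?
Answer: $6950$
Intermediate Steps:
$g{\left(d \right)} = - 4 d$ ($g{\left(d \right)} = 2 d \left(-2\right) = - 4 d$)
$z{\left(s \right)} = - 4 s$
$T{\left(O,I \right)} = I^{2} - 2 O$ ($T{\left(O,I \right)} = - 2 O + I^{2} = I^{2} - 2 O$)
$X \left(T{\left(7,z{\left(-3 \right)} \right)} + 9\right) = 50 \left(\left(\left(\left(-4\right) \left(-3\right)\right)^{2} - 14\right) + 9\right) = 50 \left(\left(12^{2} - 14\right) + 9\right) = 50 \left(\left(144 - 14\right) + 9\right) = 50 \left(130 + 9\right) = 50 \cdot 139 = 6950$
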